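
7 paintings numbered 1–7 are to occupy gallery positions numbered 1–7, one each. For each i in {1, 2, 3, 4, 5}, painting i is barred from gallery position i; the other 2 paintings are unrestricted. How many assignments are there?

Let Aᵢ (for 1 ≤ i ≤ 5) be the placements that put painting i in its forbidden gallery position. Any j of these fix j positions, leaving (7−j)! ways to fill the rest, and there are C(5,j) ways to pick which j.
By inclusion–exclusion, the number of valid placements is Σ_{j=0}^{5} (−1)^j C(5,j)·(7−j)!.
Computing: 5040 − 3600 + 1200 − 240 + 30 − 2 = 2428.

2428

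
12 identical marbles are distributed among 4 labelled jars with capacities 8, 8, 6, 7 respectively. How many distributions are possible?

By stars and bars, unrestricted non-negative solutions to x_1+…+x_4 = 12 number C(12+3,3) = 455.
Subtract solutions that violate a single cap (substitute x_i' = x_i − (cap_i+1)): x_1 ≥ 9 gives C(6,3) = 20; x_2 ≥ 9 gives C(6,3) = 20; x_3 ≥ 7 gives C(8,3) = 56; x_4 ≥ 8 gives C(7,3) = 35. Together 131.
No two caps can be exceeded simultaneously, so the pair terms are all 0.
By inclusion–exclusion the count is 455 − 131 + 0 = 324.

324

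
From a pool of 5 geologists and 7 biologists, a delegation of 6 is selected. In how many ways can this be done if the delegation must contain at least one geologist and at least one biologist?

With no constraint there are C(12,6) = 924 possible selections.
Subtract selections that omit an entire group: no geologists → C(7,6) = 7; no biologists → C(5,6) = 0.
Both groups omitted at once is impossible, so 924 − 7 = 917.

917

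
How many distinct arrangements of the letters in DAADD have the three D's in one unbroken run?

Treat the 3 copies of D as a single block. The multiset to arrange is then {DDD, A, A}, 3 items in all.
That gives (3)!/(2!) = 3 arrangements.

3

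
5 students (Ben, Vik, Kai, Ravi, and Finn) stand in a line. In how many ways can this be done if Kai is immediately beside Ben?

Place the 3 others and the Kai-Ben pair as 4 objects in a line; the pair has 2 internal arrangements.
So the count is 2·(4)! = 48.

48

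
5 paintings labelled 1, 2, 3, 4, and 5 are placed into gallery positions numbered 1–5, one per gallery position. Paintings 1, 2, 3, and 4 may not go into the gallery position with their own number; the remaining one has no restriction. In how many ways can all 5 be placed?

Let Aᵢ (for 1 ≤ i ≤ 4) be the placements that put painting i in its forbidden gallery position. Any j of these fix j positions, leaving (5−j)! ways to fill the rest, and there are C(4,j) ways to pick which j.
By inclusion–exclusion, the number of valid placements is Σ_{j=0}^{4} (−1)^j C(4,j)·(5−j)!.
Computing: 120 − 96 + 36 − 8 + 1 = 53.

53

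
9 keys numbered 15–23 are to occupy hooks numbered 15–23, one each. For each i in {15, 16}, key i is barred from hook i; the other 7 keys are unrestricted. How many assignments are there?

Let Aᵢ (for i ∈ {15, 16}) be the placements that put key i in its forbidden hook. Any j of these fix j positions, leaving (9−j)! ways to fill the rest, and there are C(2,j) ways to pick which j.
By inclusion–exclusion, the number of valid placements is Σ_{j=0}^{2} (−1)^j C(2,j)·(9−j)!.
Computing: 362880 − 80640 + 5040 = 287280.

287280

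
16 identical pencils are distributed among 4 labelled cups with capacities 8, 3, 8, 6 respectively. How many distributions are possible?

Without the upper bounds there are C(19,3) = 969 ways to split 16 among 4 cups.
Subtract solutions that violate a single cap (substitute x_i' = x_i − (cap_i+1)): x_1 ≥ 9 gives C(10,3) = 120; x_2 ≥ 4 gives C(15,3) = 455; x_3 ≥ 9 gives C(10,3) = 120; x_4 ≥ 7 gives C(12,3) = 220. Together 915.
Add back pairs where two caps are both exceeded: 20 + 0 + 1 + 20 + 56 + 1 = 98.
By inclusion–exclusion the count is 969 − 915 + 98 = 152.

152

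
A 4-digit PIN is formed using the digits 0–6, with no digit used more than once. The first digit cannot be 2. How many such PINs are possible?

The first digit has 7−1 = 6 choices (anything except 2).
The remaining 3 digits are filled from the other 6 symbols without repetition: 6 × 5 × 4 = 120.
Total: 6 × 120 = 720.

720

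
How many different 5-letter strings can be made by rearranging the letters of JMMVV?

Letter multiplicities in JMMVV: J×1, M×2, V×2.
The number of distinct arrangements is 5!/(2!·2!) = 120/4 = 30.

30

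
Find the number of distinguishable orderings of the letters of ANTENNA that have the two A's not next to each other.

There are 7!/(3!·2!) = 420 arrangements of ANTENNA in total.
Arrangements with the A's together: treat AA as one letter, giving (6)!/(3!) = 120.
Subtracting, 420 − 120 = 300 arrangements keep the A's apart.

300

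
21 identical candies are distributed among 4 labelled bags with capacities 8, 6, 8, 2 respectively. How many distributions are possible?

19

By stars and bars, unrestricted non-negative solutions to x_1+…+x_4 = 21 number C(21+3,3) = 2024.
Subtract solutions that violate a single cap (substitute x_i' = x_i − (cap_i+1)): x_1 ≥ 9 gives C(15,3) = 455; x_2 ≥ 7 gives C(17,3) = 680; x_3 ≥ 9 gives C(15,3) = 455; x_4 ≥ 3 gives C(21,3) = 1330. Together 2920.
Add back pairs where two caps are both exceeded: 56 + 20 + 220 + 56 + 364 + 220 = 936.
Subtract triples: 0 + 10 + 1 + 10 = 21.
By inclusion–exclusion the count is 2024 − 2920 + 936 − 21 = 19.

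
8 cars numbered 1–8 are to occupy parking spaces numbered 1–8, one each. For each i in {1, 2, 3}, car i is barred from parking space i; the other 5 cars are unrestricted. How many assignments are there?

27240

Let Aᵢ (for i ∈ {1, 2, 3}) be the placements that put car i in its forbidden parking space. Any j of these fix j positions, leaving (8−j)! ways to fill the rest, and there are C(3,j) ways to pick which j.
By inclusion–exclusion, the number of valid placements is Σ_{j=0}^{3} (−1)^j C(3,j)·(8−j)!.
Computing: 40320 − 15120 + 2160 − 120 = 27240.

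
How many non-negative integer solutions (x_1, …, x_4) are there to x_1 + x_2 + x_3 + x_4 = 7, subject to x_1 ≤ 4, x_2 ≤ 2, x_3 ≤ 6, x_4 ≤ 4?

Ignoring the caps, the number of non-negative solutions to x_1+…+x_4 = 7 is C(10,3) = 120.
Subtract solutions that violate a single cap (substitute x_i' = x_i − (cap_i+1)): x_1 ≥ 5 gives C(5,3) = 10; x_2 ≥ 3 gives C(7,3) = 35; x_3 ≥ 7 gives C(3,3) = 1; x_4 ≥ 5 gives C(5,3) = 10. Together 56.
No two caps can be exceeded simultaneously, so the pair terms are all 0.
By inclusion–exclusion the count is 120 − 56 + 0 = 64.

64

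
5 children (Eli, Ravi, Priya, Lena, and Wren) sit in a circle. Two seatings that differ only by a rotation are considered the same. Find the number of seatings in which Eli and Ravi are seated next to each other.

12

Treat {Eli, Ravi} as one unit (2 internal orders) and seat the resulting 4 units around the table: (3)! circular arrangements.
So 2 × (3)! = 2 × 6 = 12.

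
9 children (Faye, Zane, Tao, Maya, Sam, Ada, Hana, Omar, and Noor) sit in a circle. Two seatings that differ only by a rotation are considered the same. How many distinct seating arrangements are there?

Around a circle, 9 distinct people have 9!/9 = (8)! = 40320 rotationally distinct seatings.

40320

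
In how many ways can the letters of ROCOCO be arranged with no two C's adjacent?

Total arrangements of ROCOCO: 6!/(3!·2!) = 60.
If the two C's are adjacent, glue them into one block, leaving 5 items to arrange: (5)!/(3!) = 20 ways.
Hence 60 − 20 = 40.

40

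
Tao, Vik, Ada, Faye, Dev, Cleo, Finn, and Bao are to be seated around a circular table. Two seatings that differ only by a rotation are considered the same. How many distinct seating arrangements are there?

Around a circle, 8 distinct people have 8!/8 = (7)! = 5040 rotationally distinct seatings.

5040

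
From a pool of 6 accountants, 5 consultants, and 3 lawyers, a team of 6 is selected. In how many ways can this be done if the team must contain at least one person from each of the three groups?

Unrestricted: C(14,6) = 3003 ways to pick any 6 of the 14.
Subtract selections that omit an entire group: no accountants → C(8,6) = 28; no consultants → C(9,6) = 84; no lawyers → C(11,6) = 462.
Add back selections omitting two groups (i.e. drawn from a single group): C(6,6) + C(5,6) + C(3,6) = 1.
By inclusion–exclusion: 3003 − 574 + 1 = 2430.

2430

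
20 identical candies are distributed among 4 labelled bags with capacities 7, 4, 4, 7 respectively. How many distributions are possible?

Without the upper bounds there are C(23,3) = 1771 ways to split 20 among 4 bags.
Subtract solutions that violate a single cap (substitute x_i' = x_i − (cap_i+1)): x_1 ≥ 8 gives C(15,3) = 455; x_2 ≥ 5 gives C(18,3) = 816; x_3 ≥ 5 gives C(18,3) = 816; x_4 ≥ 8 gives C(15,3) = 455. Together 2542.
Add back pairs where two caps are both exceeded: 120 + 120 + 35 + 286 + 120 + 120 = 801.
Subtract triples: 10 + 0 + 0 + 10 = 20.
By inclusion–exclusion the count is 1771 − 2542 + 801 − 20 = 10.

10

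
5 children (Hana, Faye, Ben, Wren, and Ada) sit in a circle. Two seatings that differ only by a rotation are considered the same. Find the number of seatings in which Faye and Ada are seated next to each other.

Treat {Faye, Ada} as one unit (2 internal orders) and seat the resulting 4 units around the table: (3)! circular arrangements.
So 2 × (3)! = 2 × 6 = 12.

12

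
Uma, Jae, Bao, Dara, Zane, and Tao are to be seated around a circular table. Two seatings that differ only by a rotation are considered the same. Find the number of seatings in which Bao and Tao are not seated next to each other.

72

All circular seatings of 6 people number (5)! = 120.
Seatings with Bao beside Tao: treat them as a block with 2 internal orders, giving 2 × (4)! = 48.
Subtracting, 120 − 48 = 72.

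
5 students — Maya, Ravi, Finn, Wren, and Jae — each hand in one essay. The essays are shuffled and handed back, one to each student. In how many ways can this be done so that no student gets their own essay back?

Let Aᵢ be the assignments in which student i gets their own essay. We want the size of the complement of A₁∪…∪A_5.
By inclusion–exclusion this is Σ_{j=0}^{5} (−1)^j C(5,j)·(5−j)!.
Computing: 120 − 120 + 60 − 20 + 5 − 1 = 44.

44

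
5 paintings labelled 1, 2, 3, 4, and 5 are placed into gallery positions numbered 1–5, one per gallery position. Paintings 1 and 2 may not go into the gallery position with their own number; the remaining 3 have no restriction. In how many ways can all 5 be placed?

78

Let Aᵢ (for i ∈ {1, 2}) be the placements that put painting i in its forbidden gallery position. Any j of these fix j positions, leaving (5−j)! ways to fill the rest, and there are C(2,j) ways to pick which j.
By inclusion–exclusion, the number of valid placements is Σ_{j=0}^{2} (−1)^j C(2,j)·(5−j)!.
Computing: 120 − 48 + 6 = 78.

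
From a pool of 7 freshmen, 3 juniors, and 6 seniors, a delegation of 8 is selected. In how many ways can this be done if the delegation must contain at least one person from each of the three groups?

11529

Unrestricted: C(16,8) = 12870 ways to pick any 8 of the 16.
Subtract selections that omit an entire group: no freshmen → C(9,8) = 9; no juniors → C(13,8) = 1287; no seniors → C(10,8) = 45.
Add back selections omitting two groups (i.e. drawn from a single group): C(7,8) + C(3,8) + C(6,8) = 0.
By inclusion–exclusion: 12870 − 1341 + 0 = 11529.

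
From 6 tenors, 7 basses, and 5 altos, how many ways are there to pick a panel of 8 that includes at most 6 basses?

43747

Split by how many basses are chosen (0 through 6).
Sum: C(7,0)·C(11,8) + C(7,1)·C(11,7) + C(7,2)·C(11,6) + C(7,3)·C(11,5) + C(7,4)·C(11,4) + C(7,5)·C(11,3) + C(7,6)·C(11,2) = 165 + 2310 + 9702 + 16170 + 11550 + 3465 + 385 = 43747.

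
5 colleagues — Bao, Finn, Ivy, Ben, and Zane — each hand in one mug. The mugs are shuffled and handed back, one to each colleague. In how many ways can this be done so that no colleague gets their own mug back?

44

This is the derangement count D_5: permutations of 5 items with no fixed point.
By inclusion–exclusion this is Σ_{j=0}^{5} (−1)^j C(5,j)·(5−j)!.
Computing: 120 − 120 + 60 − 20 + 5 − 1 = 44.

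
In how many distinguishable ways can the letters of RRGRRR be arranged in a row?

Letter multiplicities in RRGRRR: G×1, R×5.
The number of distinct arrangements is 6!/(5!) = 720/120 = 6.

6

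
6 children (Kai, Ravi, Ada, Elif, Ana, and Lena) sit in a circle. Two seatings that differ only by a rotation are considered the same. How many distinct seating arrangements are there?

120

Fix one person's seat to break rotational symmetry; the remaining 5 people can be arranged in (5)! = 120 ways.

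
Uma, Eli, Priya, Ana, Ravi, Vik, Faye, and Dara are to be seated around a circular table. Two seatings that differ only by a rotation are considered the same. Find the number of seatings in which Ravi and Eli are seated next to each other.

Glue Ravi and Eli into a block (2 internal orders). Seating 7 units around a circle gives (6)! arrangements.
So 2 × (6)! = 2 × 720 = 1440.

1440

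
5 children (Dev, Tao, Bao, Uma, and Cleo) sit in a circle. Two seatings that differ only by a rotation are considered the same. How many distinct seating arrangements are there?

Seat Dev anywhere (absorbing the rotational symmetry), then permute the other 4: (4)! = 24.

24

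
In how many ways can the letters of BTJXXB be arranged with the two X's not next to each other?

Total arrangements of BTJXXB: 6!/(2!·2!) = 180.
Arrangements with the X's together: treat XX as one letter, giving (5)!/(2!) = 60.
Subtracting, 180 − 60 = 120 arrangements keep the X's apart.

120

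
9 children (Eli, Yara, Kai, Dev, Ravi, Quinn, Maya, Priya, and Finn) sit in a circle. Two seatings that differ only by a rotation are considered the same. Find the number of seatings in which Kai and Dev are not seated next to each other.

Without the restriction there are (8)! = 40320 seatings.
Those with Kai next to Dev: fuse the pair into one unit and seat 8 units around a circle — 2·(7)! = 10080.
Subtracting, 40320 − 10080 = 30240.

30240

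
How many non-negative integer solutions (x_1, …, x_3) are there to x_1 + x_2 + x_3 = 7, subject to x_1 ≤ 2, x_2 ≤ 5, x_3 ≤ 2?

6

By stars and bars, unrestricted non-negative solutions to x_1+…+x_3 = 7 number C(7+2,2) = 36.
Subtract solutions that violate a single cap (substitute x_i' = x_i − (cap_i+1)): x_1 ≥ 3 gives C(6,2) = 15; x_2 ≥ 6 gives C(3,2) = 3; x_3 ≥ 3 gives C(6,2) = 15. Together 33.
Add back pairs where two caps are both exceeded: 0 + 3 + 0 = 3.
By inclusion–exclusion the count is 36 − 33 + 3 = 6.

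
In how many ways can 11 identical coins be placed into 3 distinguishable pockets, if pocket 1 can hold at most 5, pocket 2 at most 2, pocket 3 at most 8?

Without the upper bounds there are C(13,2) = 78 ways to split 11 among 3 pockets.
Subtract solutions that violate a single cap (substitute x_i' = x_i − (cap_i+1)): x_1 ≥ 6 gives C(7,2) = 21; x_2 ≥ 3 gives C(10,2) = 45; x_3 ≥ 9 gives C(4,2) = 6. Together 72.
Add back pairs where two caps are both exceeded: 6 + 0 + 0 = 6.
By inclusion–exclusion the count is 78 − 72 + 6 = 12.

12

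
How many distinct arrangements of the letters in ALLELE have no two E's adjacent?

40

There are 6!/(3!·2!) = 60 arrangements of ALLELE in total.
Arrangements with the E's together: treat EE as one letter, giving (5)!/(3!) = 20.
Subtracting, 60 − 20 = 40 arrangements keep the E's apart.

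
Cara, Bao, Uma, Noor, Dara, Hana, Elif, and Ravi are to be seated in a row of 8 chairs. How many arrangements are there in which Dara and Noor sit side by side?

10080

Glue Dara and Noor into one block (2 internal orders), leaving 7 units to arrange in a row.
That gives 2 × 7! = 2 × 5040 = 10080.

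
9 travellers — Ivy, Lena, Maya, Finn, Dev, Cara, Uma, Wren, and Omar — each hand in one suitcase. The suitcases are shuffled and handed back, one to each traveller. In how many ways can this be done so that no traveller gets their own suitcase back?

Let Aᵢ be the assignments in which traveller i gets their own suitcase. We want the size of the complement of A₁∪…∪A_9.
By inclusion–exclusion this is Σ_{j=0}^{9} (−1)^j C(9,j)·(9−j)!.
Computing: 362880 − 362880 + 181440 − 60480 + 15120 − 3024 + 504 − 72 + 9 − 1 = 133496.

133496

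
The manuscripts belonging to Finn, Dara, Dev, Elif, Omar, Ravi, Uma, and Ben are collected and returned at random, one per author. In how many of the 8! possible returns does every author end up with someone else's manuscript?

Let Aᵢ be the assignments in which author i gets their own manuscript. We want the size of the complement of A₁∪…∪A_8.
By inclusion–exclusion this is Σ_{j=0}^{8} (−1)^j C(8,j)·(8−j)!.
Computing: 40320 − 40320 + 20160 − 6720 + 1680 − 336 + 56 − 8 + 1 = 14833.

14833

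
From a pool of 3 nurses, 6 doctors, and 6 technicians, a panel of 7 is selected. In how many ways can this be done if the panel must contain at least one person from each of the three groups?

5571

Unrestricted: C(15,7) = 6435 ways to pick any 7 of the 15.
Selections missing a whole group: no nurses → C(12,7) = 792; no doctors → C(9,7) = 36; no technicians → C(9,7) = 36.
Add back selections omitting two groups (i.e. drawn from a single group): C(3,7) + C(6,7) + C(6,7) = 0.
By inclusion–exclusion: 6435 − 864 + 0 = 5571.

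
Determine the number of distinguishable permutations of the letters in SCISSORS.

Letter multiplicities in SCISSORS: C×1, I×1, O×1, R×1, S×4.
So there are 8! / (4!) = 1680 distinguishable arrangements.

1680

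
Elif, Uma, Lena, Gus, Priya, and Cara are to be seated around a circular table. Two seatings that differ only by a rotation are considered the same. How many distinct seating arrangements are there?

120

Fix one person's seat to break rotational symmetry; the remaining 5 people can be arranged in (5)! = 120 ways.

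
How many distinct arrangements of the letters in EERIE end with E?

12

With the last slot taken by E, it remains to arrange the other 4 letters (ERIE).
Those 4 letters have E appearing twice, giving (4)!/(2!) = 12.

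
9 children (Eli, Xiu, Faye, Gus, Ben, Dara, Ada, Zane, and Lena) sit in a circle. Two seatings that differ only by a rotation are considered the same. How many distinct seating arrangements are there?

40320

Around a circle, 9 distinct people have 9!/9 = (8)! = 40320 rotationally distinct seatings.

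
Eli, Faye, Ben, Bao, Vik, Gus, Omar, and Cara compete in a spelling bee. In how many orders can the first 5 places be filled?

This is an ordered selection of 5 from 8: P(8,5).
That gives 8 × 7 × 6 × 5 × 4 = 6720.

6720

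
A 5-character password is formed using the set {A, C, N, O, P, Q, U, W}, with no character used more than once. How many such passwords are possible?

6720

With no repetition, fill the 5 characters in order: 8 choices, then 7, down to 4.
That product is 8 × 7 × 6 × 5 × 4 = 6720.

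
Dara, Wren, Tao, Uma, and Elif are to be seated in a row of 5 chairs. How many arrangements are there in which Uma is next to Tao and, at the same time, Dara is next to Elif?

Treat {Uma,Tao} as one block (2 orders) and {Dara,Elif} as another (2 orders).
That leaves 3 units to arrange: 2 × 2 × 3! = 4 × 6 = 24.

24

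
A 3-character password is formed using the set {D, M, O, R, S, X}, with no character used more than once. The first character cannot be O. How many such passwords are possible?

The first character has 6−1 = 5 choices (anything except O).
The remaining 2 characters are filled from the other 5 symbols without repetition: 5 × 4 = 20.
Total: 5 × 20 = 100.

100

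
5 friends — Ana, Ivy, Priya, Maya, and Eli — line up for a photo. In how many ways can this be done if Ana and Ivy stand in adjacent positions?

Treat {Ana, Ivy} as a single unit. There are 4 units to order, and the pair itself can be ordered 2 ways.
So the count is 2·(4)! = 48.

48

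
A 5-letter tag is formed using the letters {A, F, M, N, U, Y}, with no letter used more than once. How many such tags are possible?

With no repetition, fill the 5 letters in order: 6 choices, then 5, down to 2.
6 × 5 × 4 × 3 × 2 = 720.

720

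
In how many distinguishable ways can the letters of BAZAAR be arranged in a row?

120

Letter multiplicities in BAZAAR: A×3, B×1, R×1, Z×1.
The number of distinct arrangements is 6!/(3!) = 720/6 = 120.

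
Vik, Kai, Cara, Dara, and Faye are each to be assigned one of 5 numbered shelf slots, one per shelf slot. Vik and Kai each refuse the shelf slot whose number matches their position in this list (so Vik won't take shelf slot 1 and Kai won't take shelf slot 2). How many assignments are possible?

78

Let Aᵢ (for i ∈ {1, 2}) be the placements that put person i in their forbidden shelf slot. Any j of these fix j positions, leaving (5−j)! ways to fill the rest, and there are C(2,j) ways to pick which j.
By inclusion–exclusion, the number of valid placements is Σ_{j=0}^{2} (−1)^j C(2,j)·(5−j)!.
Computing: 120 − 48 + 6 = 78.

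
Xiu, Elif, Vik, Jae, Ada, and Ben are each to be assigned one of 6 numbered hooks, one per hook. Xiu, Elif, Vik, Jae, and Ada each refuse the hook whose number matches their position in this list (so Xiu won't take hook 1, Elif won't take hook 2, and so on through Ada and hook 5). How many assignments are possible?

Let Aᵢ (for 1 ≤ i ≤ 5) be the placements that put person i in their forbidden hook. Any j of these fix j positions, leaving (6−j)! ways to fill the rest, and there are C(5,j) ways to pick which j.
By inclusion–exclusion, the number of valid placements is Σ_{j=0}^{5} (−1)^j C(5,j)·(6−j)!.
Computing: 720 − 600 + 240 − 60 + 10 − 1 = 309.

309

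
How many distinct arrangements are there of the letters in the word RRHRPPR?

Letter multiplicities in RRHRPPR: H×1, P×2, R×4.
Dividing 7! = 5040 by 4!·2! = 48 for the repeated letters gives 105.

105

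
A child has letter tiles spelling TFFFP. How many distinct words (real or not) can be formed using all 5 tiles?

The 5 letters of TFFFP have repeats: F appearing 3 times.
So there are 5! / (3!) = 20 distinguishable arrangements.

20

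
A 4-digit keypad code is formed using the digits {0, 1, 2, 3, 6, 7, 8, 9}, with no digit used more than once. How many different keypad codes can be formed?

1680

Choose and order 4 of the 8 symbols: the first digit has 8 options, the next 7, then 6, 5.
8 × 7 × 6 × 5 = 1680.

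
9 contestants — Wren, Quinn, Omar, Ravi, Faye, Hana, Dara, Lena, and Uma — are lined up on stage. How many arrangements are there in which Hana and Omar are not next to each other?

282240

Of the 9! = 362880 arrangements, those with Hana and Omar adjacent number 2 × 8! = 80640 (treat the pair as a block with 2 internal orders).
Complementary counting: 362880 − 80640 = 282240.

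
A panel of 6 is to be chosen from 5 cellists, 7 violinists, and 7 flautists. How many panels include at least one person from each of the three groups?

Unrestricted: C(19,6) = 27132 ways to pick any 6 of the 19.
Selections missing a whole group: no cellists → C(14,6) = 3003; no violinists → C(12,6) = 924; no flautists → C(12,6) = 924.
Add back selections omitting two groups (i.e. drawn from a single group): C(5,6) + C(7,6) + C(7,6) = 14.
By inclusion–exclusion: 27132 − 4851 + 14 = 22295.

22295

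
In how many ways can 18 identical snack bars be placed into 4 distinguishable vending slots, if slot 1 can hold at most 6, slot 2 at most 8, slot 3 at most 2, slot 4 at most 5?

19

Without the upper bounds there are C(21,3) = 1330 ways to split 18 among 4 vending slots.
Subtract solutions that violate a single cap (substitute x_i' = x_i − (cap_i+1)): x_1 ≥ 7 gives C(14,3) = 364; x_2 ≥ 9 gives C(12,3) = 220; x_3 ≥ 3 gives C(18,3) = 816; x_4 ≥ 6 gives C(15,3) = 455. Together 1855.
Add back pairs where two caps are both exceeded: 10 + 165 + 56 + 84 + 20 + 220 = 555.
Subtract triples: 0 + 0 + 10 + 1 = 11.
By inclusion–exclusion the count is 1330 − 1855 + 555 − 11 = 19.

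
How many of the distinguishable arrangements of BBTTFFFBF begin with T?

280

Fix T in the first position and arrange the remaining 8 letters.
Those 8 letters have B appearing 3 times and F appearing 4 times, giving (8)!/(4!·3!) = 280.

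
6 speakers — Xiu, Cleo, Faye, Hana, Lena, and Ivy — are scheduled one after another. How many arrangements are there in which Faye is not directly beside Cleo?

480

Of the 6! = 720 arrangements, those with Faye and Cleo adjacent number 2 × 5! = 240 (treat the pair as a block with 2 internal orders).
So 720 − 240 = 480 arrangements keep them apart.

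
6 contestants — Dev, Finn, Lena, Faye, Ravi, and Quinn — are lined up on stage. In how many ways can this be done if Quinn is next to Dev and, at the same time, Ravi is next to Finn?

96

Treat {Quinn,Dev} as one block (2 orders) and {Ravi,Finn} as another (2 orders).
That leaves 4 units to arrange: 2 × 2 × 4! = 4 × 24 = 96.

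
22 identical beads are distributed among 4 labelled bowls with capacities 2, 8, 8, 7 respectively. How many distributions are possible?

By stars and bars, unrestricted non-negative solutions to x_1+…+x_4 = 22 number C(22+3,3) = 2300.
Subtract solutions that violate a single cap (substitute x_i' = x_i − (cap_i+1)): x_1 ≥ 3 gives C(22,3) = 1540; x_2 ≥ 9 gives C(16,3) = 560; x_3 ≥ 9 gives C(16,3) = 560; x_4 ≥ 8 gives C(17,3) = 680. Together 3340.
Add back pairs where two caps are both exceeded: 286 + 286 + 364 + 35 + 56 + 56 = 1083.
Subtract triples: 4 + 10 + 10 + 0 = 24.
By inclusion–exclusion the count is 2300 − 3340 + 1083 − 24 = 19.

19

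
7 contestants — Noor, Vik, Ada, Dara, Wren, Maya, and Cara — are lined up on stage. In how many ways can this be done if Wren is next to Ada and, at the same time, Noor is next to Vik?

Treat {Wren,Ada} as one block (2 orders) and {Noor,Vik} as another (2 orders).
That leaves 5 units to arrange: 2 × 2 × 5! = 4 × 120 = 480.

480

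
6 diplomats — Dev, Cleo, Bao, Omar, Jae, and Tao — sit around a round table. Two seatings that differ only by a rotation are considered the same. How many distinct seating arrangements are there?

Around a circle, 6 distinct people have 6!/6 = (5)! = 120 rotationally distinct seatings.

120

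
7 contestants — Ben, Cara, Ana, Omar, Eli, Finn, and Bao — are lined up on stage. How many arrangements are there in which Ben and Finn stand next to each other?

Place the 5 others and the Ben-Finn pair as 6 objects in a line; the pair has 2 internal arrangements.
So the count is 2·(6)! = 1440.

1440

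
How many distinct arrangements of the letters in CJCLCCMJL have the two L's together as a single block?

840

Treat the 2 copies of L as a single block. The multiset to arrange is then {LL, C, C, C, C, J, J, M}, 8 items in all.
That gives (8)!/(4!·2!) = 840 arrangements.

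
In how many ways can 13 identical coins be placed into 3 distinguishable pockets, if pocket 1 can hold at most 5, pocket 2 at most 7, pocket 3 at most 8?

33

By stars and bars, unrestricted non-negative solutions to x_1+…+x_3 = 13 number C(13+2,2) = 105.
Subtract solutions that violate a single cap (substitute x_i' = x_i − (cap_i+1)): x_1 ≥ 6 gives C(9,2) = 36; x_2 ≥ 8 gives C(7,2) = 21; x_3 ≥ 9 gives C(6,2) = 15. Together 72.
No two caps can be exceeded simultaneously, so the pair terms are all 0.
By inclusion–exclusion the count is 105 − 72 + 0 = 33.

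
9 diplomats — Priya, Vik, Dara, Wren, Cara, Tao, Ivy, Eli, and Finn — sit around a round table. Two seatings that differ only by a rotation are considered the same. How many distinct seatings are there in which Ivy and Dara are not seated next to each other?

All circular seatings of 9 people number (8)! = 40320.
Seatings with Ivy beside Dara: treat them as a block with 2 internal orders, giving 2 × (7)! = 10080.
Subtracting, 40320 − 10080 = 30240.

30240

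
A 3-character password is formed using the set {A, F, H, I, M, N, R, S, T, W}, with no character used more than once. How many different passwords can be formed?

720

This is a permutation of 3 out of 10: P(10,3) = 10!/7!.
That product is 10 × 9 × 8 = 720.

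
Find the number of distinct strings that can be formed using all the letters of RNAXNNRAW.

15120

RNAXNNRAW has 9 letters with A appearing twice, N appearing 3 times, and R appearing twice.
The number of distinct arrangements is 9!/(3!·2!·2!) = 362880/24 = 15120.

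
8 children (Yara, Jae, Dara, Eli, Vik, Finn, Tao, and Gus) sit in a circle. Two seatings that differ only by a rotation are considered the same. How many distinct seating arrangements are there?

Fix one person's seat to break rotational symmetry; the remaining 7 people can be arranged in (7)! = 5040 ways.

5040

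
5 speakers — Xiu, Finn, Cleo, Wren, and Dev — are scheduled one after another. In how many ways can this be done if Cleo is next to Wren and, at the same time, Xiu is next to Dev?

Treat {Cleo,Wren} as one block (2 orders) and {Xiu,Dev} as another (2 orders).
That leaves 3 units to arrange: 2 × 2 × 3! = 4 × 6 = 24.

24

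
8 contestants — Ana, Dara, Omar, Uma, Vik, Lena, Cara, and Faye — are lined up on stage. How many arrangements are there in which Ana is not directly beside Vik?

There are 8! = 40320 arrangements in all. If Ana and Vik are adjacent, merging them into one block gives 2·(7)! = 10080 arrangements.
So 40320 − 10080 = 30240 arrangements keep them apart.

30240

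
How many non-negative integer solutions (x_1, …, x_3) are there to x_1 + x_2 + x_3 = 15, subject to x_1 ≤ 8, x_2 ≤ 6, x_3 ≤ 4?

Ignoring the caps, the number of non-negative solutions to x_1+…+x_3 = 15 is C(17,2) = 136.
Subtract solutions that violate a single cap (substitute x_i' = x_i − (cap_i+1)): x_1 ≥ 9 gives C(8,2) = 28; x_2 ≥ 7 gives C(10,2) = 45; x_3 ≥ 5 gives C(12,2) = 66. Together 139.
Add back pairs where two caps are both exceeded: 0 + 3 + 10 = 13.
By inclusion–exclusion the count is 136 − 139 + 13 = 10.

10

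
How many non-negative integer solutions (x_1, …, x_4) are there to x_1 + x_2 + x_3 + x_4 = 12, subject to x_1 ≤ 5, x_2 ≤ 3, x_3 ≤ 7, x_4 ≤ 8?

By stars and bars, unrestricted non-negative solutions to x_1+…+x_4 = 12 number C(12+3,3) = 455.
Subtract solutions that violate a single cap (substitute x_i' = x_i − (cap_i+1)): x_1 ≥ 6 gives C(9,3) = 84; x_2 ≥ 4 gives C(11,3) = 165; x_3 ≥ 8 gives C(7,3) = 35; x_4 ≥ 9 gives C(6,3) = 20. Together 304.
Add back pairs where two caps are both exceeded: 10 + 0 + 0 + 1 + 0 + 0 = 11.
By inclusion–exclusion the count is 455 − 304 + 11 = 162.

162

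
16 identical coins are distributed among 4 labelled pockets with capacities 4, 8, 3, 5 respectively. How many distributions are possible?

34

Without the upper bounds there are C(19,3) = 969 ways to split 16 among 4 pockets.
Subtract solutions that violate a single cap (substitute x_i' = x_i − (cap_i+1)): x_1 ≥ 5 gives C(14,3) = 364; x_2 ≥ 9 gives C(10,3) = 120; x_3 ≥ 4 gives C(15,3) = 455; x_4 ≥ 6 gives C(13,3) = 286. Together 1225.
Add back pairs where two caps are both exceeded: 10 + 120 + 56 + 20 + 4 + 84 = 294.
Subtract triples: 0 + 0 + 4 + 0 = 4.
By inclusion–exclusion the count is 969 − 1225 + 294 − 4 = 34.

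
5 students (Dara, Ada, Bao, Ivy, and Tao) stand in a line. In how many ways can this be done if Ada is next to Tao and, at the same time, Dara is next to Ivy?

24

Treat {Ada,Tao} as one block (2 orders) and {Dara,Ivy} as another (2 orders).
That leaves 3 units to arrange: 2 × 2 × 3! = 4 × 6 = 24.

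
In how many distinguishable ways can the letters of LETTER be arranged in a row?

180

Letter multiplicities in LETTER: E×2, L×1, R×1, T×2.
Dividing 6! = 720 by 2!·2! = 4 for the repeated letters gives 180.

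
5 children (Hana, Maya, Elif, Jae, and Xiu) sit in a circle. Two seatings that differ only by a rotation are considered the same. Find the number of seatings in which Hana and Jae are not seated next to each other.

12

Without the restriction there are (4)! = 24 seatings.
Those with Hana next to Jae: fuse the pair into one unit and seat 4 units around a circle — 2·(3)! = 12.
Subtracting, 24 − 12 = 12.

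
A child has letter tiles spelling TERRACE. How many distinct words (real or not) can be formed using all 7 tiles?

Letter multiplicities in TERRACE: A×1, C×1, E×2, R×2, T×1.
Dividing 7! = 5040 by 2!·2! = 4 for the repeated letters gives 1260.

1260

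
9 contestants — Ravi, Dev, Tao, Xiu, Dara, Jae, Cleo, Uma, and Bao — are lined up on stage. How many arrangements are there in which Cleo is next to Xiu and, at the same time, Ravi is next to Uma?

Treat {Cleo,Xiu} as one block (2 orders) and {Ravi,Uma} as another (2 orders).
That leaves 7 units to arrange: 2 × 2 × 7! = 4 × 5040 = 20160.

20160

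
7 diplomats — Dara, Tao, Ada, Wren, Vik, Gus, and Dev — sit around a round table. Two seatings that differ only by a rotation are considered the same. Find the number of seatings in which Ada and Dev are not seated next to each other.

All circular seatings of 7 people number (6)! = 720.
Seatings with Ada beside Dev: treat them as a block with 2 internal orders, giving 2 × (5)! = 240.
Subtracting, 720 − 240 = 480.

480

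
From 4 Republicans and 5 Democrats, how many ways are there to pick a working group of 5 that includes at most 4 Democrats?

125

Split by how many Democrats are chosen (0 through 4).
Sum: C(5,0)·C(4,5) + C(5,1)·C(4,4) + C(5,2)·C(4,3) + C(5,3)·C(4,2) + C(5,4)·C(4,1) = 0 + 5 + 40 + 60 + 20 = 125.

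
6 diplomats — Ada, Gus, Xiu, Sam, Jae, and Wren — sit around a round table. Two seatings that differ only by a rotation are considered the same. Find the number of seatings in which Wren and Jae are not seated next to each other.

72

All circular seatings of 6 people number (5)! = 120.
Those with Wren next to Jae: fuse the pair into one unit and seat 5 units around a circle — 2·(4)! = 48.
Subtracting, 120 − 48 = 72.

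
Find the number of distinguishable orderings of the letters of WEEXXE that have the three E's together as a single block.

Treat the 3 copies of E as a single block. The multiset to arrange is then {EEE, W, X, X}, 4 items in all.
That gives (4)!/(2!) = 12 arrangements.

12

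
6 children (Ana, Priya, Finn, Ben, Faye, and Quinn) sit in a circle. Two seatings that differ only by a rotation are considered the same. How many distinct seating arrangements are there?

120

Seat Ana anywhere (absorbing the rotational symmetry), then permute the other 5: (5)! = 120.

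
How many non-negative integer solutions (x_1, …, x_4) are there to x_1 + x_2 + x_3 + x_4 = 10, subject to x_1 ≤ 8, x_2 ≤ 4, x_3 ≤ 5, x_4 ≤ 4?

Ignoring the caps, the number of non-negative solutions to x_1+…+x_4 = 10 is C(13,3) = 286.
Subtract solutions that violate a single cap (substitute x_i' = x_i − (cap_i+1)): x_1 ≥ 9 gives C(4,3) = 4; x_2 ≥ 5 gives C(8,3) = 56; x_3 ≥ 6 gives C(7,3) = 35; x_4 ≥ 5 gives C(8,3) = 56. Together 151.
Add back pairs where two caps are both exceeded: 0 + 0 + 0 + 0 + 1 + 0 = 1.
By inclusion–exclusion the count is 286 − 151 + 1 = 136.

136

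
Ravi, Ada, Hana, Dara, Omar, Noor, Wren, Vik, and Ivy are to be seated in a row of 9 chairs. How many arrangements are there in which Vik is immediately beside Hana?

Glue Vik and Hana into one block (2 internal orders), leaving 8 units to arrange in a row.
That gives 2 × 8! = 2 × 40320 = 80640.

80640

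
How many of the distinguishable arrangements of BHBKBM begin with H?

20

Fix H in the first position and arrange the remaining 5 letters.
Those 5 letters have B appearing 3 times, giving (5)!/(3!) = 20.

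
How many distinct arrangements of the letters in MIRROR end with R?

60

Fix R in the last position and arrange the remaining 5 letters.
Those 5 letters have R appearing twice, giving (5)!/(2!) = 60.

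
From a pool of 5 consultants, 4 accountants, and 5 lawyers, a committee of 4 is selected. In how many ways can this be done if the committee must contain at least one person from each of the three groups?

Total 4-person selections from all 14: C(14,4) = 1001.
Subtract selections that omit an entire group: no consultants → C(9,4) = 126; no accountants → C(10,4) = 210; no lawyers → C(9,4) = 126.
Add back selections omitting two groups (i.e. drawn from a single group): C(5,4) + C(4,4) + C(5,4) = 11.
By inclusion–exclusion: 1001 − 462 + 11 = 550.

550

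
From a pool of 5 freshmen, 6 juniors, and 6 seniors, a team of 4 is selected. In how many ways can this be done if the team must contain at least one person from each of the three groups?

1260

Unrestricted: C(17,4) = 2380 ways to pick any 4 of the 17.
Subtract selections that omit an entire group: no freshmen → C(12,4) = 495; no juniors → C(11,4) = 330; no seniors → C(11,4) = 330.
Add back selections omitting two groups (i.e. drawn from a single group): C(5,4) + C(6,4) + C(6,4) = 35.
By inclusion–exclusion: 2380 − 1155 + 35 = 1260.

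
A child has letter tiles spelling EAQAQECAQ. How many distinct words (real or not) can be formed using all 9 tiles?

5040

EAQAQECAQ has 9 letters with A appearing 3 times, E appearing twice, and Q appearing 3 times.
So there are 9! / (3!·3!·2!) = 5040 distinguishable arrangements.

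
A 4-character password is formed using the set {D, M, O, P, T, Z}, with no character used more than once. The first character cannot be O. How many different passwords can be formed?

300

The first character has 6−1 = 5 choices (anything except O).
The remaining 3 characters are filled from the other 5 symbols without repetition: 5 × 4 × 3 = 60.
Total: 5 × 60 = 300.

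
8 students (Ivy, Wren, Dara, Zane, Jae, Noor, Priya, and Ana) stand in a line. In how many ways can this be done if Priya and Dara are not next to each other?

Of the 8! = 40320 arrangements, those with Priya and Dara adjacent number 2 × 7! = 10080 (treat the pair as a block with 2 internal orders).
Complementary counting: 40320 − 10080 = 30240.

30240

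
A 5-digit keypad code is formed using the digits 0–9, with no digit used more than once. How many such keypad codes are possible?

This is a permutation of 5 out of 10: P(10,5) = 10!/5!.
10 × 9 × 8 × 7 × 6 = 30240.

30240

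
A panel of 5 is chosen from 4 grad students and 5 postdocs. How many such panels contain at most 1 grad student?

Split by how many grad students are chosen (0 through 1).
Sum: C(4,0)·C(5,5) + C(4,1)·C(5,4) = 1 + 20 = 21.

21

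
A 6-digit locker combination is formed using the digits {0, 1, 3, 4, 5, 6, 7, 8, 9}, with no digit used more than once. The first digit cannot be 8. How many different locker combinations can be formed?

The first digit has 9−1 = 8 choices (anything except 8).
The remaining 5 digits are filled from the other 8 symbols without repetition: 8 × 7 × 6 × 5 × 4 = 6720.
Total: 8 × 6720 = 53760.

53760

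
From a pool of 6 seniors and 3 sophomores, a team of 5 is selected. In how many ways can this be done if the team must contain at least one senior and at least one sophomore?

120

Total 5-person selections from all 9: C(9,5) = 126.
Subtract selections that omit an entire group: no seniors → C(3,5) = 0; no sophomores → C(6,5) = 6.
Both groups omitted at once is impossible, so 126 − 6 = 120.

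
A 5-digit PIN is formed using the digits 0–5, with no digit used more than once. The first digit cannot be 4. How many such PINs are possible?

The first digit has 6−1 = 5 choices (anything except 4).
The remaining 4 digits are filled from the other 5 symbols without repetition: 5 × 4 × 3 × 2 = 120.
Total: 5 × 120 = 600.

600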